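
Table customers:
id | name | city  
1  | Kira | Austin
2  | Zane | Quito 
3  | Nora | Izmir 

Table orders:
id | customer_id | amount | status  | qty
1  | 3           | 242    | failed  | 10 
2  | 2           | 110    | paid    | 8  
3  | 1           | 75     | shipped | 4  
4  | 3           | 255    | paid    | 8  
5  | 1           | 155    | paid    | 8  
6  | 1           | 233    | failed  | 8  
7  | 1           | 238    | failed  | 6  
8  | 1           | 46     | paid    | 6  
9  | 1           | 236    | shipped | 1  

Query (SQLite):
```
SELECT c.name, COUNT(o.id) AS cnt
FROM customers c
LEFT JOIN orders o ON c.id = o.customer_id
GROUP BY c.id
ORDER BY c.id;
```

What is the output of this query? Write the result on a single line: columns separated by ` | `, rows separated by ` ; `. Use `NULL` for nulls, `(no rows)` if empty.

LEFT JOIN keeps every customers row; unmatched ones get NULL for orders columns.
Group by customers.id and compute COUNT(o.id). COUNT(col) of an all-NULL group is 0.
  1: ids {3, 5, 6, 7, 8, 9} → COUNT(o.id)=6
  2: ids {2} → COUNT(o.id)=1
  3: ids {1, 4} → COUNT(o.id)=2

Kira | 6 ; Zane | 1 ; Nora | 2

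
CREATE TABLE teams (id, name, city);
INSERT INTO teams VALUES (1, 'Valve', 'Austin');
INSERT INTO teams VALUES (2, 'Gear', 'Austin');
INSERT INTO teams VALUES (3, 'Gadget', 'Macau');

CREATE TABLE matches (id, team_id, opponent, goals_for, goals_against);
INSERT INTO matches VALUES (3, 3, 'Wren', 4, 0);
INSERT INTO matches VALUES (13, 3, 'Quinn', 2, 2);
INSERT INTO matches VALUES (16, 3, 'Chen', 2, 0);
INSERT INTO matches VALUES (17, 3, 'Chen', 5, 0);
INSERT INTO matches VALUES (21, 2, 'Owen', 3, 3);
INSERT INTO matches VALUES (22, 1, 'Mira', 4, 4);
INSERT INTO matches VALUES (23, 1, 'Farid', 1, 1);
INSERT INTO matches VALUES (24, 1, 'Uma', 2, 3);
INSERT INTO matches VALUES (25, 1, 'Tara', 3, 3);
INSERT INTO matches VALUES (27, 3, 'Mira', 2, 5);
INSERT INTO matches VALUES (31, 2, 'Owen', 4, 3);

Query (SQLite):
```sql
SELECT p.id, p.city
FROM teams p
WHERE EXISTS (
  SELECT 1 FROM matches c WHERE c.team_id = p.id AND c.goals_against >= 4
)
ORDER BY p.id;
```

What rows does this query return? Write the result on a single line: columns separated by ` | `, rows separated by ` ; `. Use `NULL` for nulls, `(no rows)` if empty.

1 | Austin ; 3 | Macau

For each teams row, check whether any matches with matching team_id has goals_against >= 4.
Keep rows where that is true.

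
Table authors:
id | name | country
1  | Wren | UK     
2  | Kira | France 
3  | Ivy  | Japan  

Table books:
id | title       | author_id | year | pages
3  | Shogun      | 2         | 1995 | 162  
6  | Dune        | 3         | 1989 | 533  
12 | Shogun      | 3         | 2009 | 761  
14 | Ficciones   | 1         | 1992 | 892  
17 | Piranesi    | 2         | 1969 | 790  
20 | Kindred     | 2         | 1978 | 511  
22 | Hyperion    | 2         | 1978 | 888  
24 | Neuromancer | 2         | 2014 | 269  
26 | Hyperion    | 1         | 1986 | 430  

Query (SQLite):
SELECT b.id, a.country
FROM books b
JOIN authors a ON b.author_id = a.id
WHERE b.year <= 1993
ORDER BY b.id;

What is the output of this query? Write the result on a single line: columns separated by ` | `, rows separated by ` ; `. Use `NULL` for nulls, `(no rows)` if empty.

Each books row matches the authors row where author_id = authors.id.
Then keep rows with b.year <= 1993.

6 | Japan ; 14 | UK ; 17 | France ; 20 | France ; 22 | France ; 26 | UK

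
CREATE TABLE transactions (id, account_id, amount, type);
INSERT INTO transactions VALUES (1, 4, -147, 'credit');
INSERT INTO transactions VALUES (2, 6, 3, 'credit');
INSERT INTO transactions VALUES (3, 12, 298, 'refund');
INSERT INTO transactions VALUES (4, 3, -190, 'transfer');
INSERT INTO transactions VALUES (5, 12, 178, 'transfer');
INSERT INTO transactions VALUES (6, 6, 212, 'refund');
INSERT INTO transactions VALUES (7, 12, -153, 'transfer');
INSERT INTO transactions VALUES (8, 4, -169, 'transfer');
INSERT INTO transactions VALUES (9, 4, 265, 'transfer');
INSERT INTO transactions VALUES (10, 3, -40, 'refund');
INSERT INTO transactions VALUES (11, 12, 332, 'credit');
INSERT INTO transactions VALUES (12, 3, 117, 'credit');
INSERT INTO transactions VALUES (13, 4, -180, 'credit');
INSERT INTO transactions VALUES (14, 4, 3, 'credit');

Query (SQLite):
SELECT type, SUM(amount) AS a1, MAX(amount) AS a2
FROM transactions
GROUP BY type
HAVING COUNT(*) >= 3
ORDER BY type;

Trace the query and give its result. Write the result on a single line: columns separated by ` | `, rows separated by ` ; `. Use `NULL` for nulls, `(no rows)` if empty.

Group transactions by type.
Per group compute: SUM(amount), MAX(amount).
HAVING: drop groups with fewer than 3 rows.
  credit: ids {1, 2, 11, 12, 13, 14} → SUM(amount)=128, MAX(amount)=332
  refund: ids {3, 6, 10} → SUM(amount)=470, MAX(amount)=298
  transfer: ids {4, 5, 7, 8, 9} → SUM(amount)=-69, MAX(amount)=265

credit | 128 | 332 ; refund | 470 | 298 ; transfer | -69 | 265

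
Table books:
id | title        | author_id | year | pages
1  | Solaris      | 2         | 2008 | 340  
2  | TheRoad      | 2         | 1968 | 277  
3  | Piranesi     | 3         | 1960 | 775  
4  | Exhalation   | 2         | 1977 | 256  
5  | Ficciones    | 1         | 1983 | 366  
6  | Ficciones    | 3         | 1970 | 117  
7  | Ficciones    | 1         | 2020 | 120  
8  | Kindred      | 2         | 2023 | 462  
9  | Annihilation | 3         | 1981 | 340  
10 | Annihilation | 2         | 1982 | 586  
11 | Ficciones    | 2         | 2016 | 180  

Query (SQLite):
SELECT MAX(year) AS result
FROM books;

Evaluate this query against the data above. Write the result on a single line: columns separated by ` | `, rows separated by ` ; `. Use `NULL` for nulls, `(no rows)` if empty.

2023

All year values: [2008, 1968, 1960, 1977, 1983, 1970, 2020, 2023, 1981, 1982, 2016].
MAX of non-NULL values = 2023.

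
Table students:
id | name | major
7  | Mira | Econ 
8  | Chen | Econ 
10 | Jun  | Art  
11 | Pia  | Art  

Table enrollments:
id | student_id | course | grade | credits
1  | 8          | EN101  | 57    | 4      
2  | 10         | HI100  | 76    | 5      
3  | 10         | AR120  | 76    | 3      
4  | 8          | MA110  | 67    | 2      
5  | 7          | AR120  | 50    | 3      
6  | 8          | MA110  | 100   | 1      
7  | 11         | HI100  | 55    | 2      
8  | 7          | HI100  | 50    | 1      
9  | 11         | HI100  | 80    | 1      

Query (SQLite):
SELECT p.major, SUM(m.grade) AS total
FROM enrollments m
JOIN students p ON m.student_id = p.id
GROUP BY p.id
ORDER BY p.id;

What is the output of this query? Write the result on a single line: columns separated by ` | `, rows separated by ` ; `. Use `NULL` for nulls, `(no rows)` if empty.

Join each enrollments row to its students via student_id.
Group joined rows by students.id; compute SUM(m.grade) per group.
  7: ids {5, 8} → SUM(m.grade)=100
  8: ids {1, 4, 6} → SUM(m.grade)=224
  10: ids {2, 3} → SUM(m.grade)=152
  11: ids {7, 9} → SUM(m.grade)=135

Econ | 100 ; Econ | 224 ; Art | 152 ; Art | 135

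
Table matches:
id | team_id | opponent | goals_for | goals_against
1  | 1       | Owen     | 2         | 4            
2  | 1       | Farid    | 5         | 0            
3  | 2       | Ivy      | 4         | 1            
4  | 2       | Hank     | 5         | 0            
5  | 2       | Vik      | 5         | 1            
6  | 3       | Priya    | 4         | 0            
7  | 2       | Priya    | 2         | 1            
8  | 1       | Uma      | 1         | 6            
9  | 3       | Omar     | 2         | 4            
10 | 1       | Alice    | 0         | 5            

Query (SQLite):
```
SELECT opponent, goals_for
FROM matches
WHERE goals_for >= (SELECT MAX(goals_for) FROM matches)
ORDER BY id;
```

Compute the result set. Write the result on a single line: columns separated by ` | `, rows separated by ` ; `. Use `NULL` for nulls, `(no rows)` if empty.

Scalar subquery: MAX(goals_for) over all matches rows = 5.
Keep rows where goals_for >= that value.

Farid | 5 ; Hank | 5 ; Vik | 5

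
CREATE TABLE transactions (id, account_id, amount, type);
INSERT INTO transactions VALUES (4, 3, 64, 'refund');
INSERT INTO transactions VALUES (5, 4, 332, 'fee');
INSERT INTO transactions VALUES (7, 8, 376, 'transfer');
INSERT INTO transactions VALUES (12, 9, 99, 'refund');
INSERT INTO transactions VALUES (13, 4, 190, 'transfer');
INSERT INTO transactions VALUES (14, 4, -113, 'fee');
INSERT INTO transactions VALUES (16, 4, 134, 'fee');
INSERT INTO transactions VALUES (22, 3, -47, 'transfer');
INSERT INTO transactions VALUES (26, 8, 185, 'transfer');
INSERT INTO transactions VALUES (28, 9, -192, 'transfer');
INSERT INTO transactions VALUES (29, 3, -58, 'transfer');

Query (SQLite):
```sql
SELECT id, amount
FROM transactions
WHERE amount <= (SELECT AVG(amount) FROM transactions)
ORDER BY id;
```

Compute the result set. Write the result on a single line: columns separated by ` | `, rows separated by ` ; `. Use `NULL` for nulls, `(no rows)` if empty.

Scalar subquery: AVG(amount) over all transactions rows = 88.181818 (≈; comparison uses full precision).
Keep rows where amount <= that value.

4 | 64 ; 14 | -113 ; 22 | -47 ; 28 | -192 ; 29 | -58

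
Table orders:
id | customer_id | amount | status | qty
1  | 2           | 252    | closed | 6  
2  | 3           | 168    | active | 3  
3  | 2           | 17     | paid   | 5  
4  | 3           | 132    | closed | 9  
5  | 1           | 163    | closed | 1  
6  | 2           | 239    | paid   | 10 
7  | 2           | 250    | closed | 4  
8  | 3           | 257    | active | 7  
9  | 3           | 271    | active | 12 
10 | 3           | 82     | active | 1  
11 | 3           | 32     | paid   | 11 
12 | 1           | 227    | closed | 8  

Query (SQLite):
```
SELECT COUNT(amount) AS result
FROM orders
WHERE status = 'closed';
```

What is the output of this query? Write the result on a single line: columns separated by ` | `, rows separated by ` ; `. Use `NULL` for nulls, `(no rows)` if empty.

5

Rows where status='closed' → amount values: [252, 132, 163, 250, 227].
COUNT(amount) counts non-NULL values → 5.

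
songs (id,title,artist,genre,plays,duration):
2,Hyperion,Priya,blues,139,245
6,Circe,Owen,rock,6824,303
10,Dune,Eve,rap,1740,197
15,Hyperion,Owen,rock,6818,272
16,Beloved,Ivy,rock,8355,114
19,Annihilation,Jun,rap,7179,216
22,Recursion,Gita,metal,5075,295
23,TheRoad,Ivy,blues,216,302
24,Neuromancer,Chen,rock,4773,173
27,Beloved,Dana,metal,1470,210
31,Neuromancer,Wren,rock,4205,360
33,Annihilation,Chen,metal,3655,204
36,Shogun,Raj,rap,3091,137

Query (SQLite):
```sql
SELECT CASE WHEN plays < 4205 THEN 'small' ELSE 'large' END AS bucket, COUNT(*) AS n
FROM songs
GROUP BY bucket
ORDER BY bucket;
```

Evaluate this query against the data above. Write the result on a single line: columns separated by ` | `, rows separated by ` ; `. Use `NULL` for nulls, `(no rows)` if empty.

Bucket rows by plays < 4205 → 'small' else 'large'; count each bucket.

large | 7 ; small | 6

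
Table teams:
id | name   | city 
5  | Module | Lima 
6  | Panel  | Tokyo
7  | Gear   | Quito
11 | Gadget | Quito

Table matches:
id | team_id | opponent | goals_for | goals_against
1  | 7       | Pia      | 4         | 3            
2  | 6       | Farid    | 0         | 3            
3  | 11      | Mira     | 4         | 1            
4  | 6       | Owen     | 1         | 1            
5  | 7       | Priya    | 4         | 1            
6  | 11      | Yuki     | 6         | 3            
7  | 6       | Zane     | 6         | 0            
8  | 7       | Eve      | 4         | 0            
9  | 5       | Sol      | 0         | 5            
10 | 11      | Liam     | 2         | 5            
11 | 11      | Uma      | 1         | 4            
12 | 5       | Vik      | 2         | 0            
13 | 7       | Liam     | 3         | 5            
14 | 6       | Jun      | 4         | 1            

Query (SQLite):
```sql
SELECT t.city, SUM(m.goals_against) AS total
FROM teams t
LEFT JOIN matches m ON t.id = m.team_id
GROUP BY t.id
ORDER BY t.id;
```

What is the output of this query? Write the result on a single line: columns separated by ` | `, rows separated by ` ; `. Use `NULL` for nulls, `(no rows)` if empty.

LEFT JOIN keeps every teams row; unmatched ones get NULL for matches columns.
Group by teams.id and compute SUM(m.goals_against). SUM over an all-NULL group is NULL.
  5: ids {9, 12} → SUM(m.goals_against)=5
  6: ids {2, 4, 7, 14} → SUM(m.goals_against)=5
  7: ids {1, 5, 8, 13} → SUM(m.goals_against)=9
  11: ids {3, 6, 10, 11} → SUM(m.goals_against)=13

Lima | 5 ; Tokyo | 5 ; Quito | 9 ; Quito | 13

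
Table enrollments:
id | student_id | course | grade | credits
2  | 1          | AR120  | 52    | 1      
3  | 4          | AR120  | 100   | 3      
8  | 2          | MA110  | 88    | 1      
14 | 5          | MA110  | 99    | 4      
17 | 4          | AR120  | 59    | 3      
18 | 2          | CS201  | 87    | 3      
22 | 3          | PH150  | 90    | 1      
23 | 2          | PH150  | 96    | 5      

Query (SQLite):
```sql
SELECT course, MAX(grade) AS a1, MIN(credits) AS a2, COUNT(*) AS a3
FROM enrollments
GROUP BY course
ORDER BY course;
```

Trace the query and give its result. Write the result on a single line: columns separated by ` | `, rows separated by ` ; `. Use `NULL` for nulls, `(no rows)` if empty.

AR120 | 100 | 1 | 3 ; CS201 | 87 | 3 | 1 ; MA110 | 99 | 1 | 2 ; PH150 | 96 | 1 | 2

Group enrollments by course.
Per group compute: MAX(grade), MIN(credits), COUNT(*).
  AR120: ids {2, 3, 17} → MAX(grade)=100, MIN(credits)=1, COUNT(*)=3
  CS201: ids {18} → MAX(grade)=87, MIN(credits)=3, COUNT(*)=1
  MA110: ids {8, 14} → MAX(grade)=99, MIN(credits)=1, COUNT(*)=2
  PH150: ids {22, 23} → MAX(grade)=96, MIN(credits)=1, COUNT(*)=2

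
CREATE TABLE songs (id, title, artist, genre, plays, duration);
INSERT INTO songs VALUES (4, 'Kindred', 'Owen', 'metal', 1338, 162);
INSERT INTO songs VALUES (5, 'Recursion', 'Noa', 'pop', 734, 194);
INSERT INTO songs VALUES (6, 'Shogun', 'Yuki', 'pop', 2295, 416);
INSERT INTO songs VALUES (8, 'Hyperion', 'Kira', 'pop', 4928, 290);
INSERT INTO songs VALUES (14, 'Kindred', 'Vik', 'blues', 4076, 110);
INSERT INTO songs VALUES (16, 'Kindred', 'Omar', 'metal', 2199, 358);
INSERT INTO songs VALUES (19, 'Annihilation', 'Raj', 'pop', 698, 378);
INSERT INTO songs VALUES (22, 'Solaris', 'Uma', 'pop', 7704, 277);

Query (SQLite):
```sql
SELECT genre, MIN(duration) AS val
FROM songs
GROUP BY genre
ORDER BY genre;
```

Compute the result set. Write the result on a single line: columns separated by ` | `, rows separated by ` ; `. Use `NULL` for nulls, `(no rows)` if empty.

blues | 110 ; metal | 162 ; pop | 194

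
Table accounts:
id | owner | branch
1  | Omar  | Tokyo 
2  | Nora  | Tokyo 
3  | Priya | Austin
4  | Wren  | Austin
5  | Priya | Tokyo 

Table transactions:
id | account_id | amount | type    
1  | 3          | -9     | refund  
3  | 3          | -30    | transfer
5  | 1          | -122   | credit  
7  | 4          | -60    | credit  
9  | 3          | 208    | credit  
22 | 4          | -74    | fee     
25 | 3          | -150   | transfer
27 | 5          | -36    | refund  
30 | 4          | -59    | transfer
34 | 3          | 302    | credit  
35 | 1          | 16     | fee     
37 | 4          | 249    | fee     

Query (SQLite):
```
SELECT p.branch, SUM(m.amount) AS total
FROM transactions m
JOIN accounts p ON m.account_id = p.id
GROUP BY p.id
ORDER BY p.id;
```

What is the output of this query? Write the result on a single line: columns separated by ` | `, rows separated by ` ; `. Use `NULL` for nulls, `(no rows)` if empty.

Tokyo | -106 ; Austin | 321 ; Austin | 56 ; Tokyo | -36

Join each transactions row to its accounts via account_id.
Group joined rows by accounts.id; compute SUM(m.amount) per group.
  1: ids {5, 35} → SUM(m.amount)=-106
  3: ids {1, 3, 9, 25, 34} → SUM(m.amount)=321
  4: ids {7, 22, 30, 37} → SUM(m.amount)=56
  5: ids {27} → SUM(m.amount)=-36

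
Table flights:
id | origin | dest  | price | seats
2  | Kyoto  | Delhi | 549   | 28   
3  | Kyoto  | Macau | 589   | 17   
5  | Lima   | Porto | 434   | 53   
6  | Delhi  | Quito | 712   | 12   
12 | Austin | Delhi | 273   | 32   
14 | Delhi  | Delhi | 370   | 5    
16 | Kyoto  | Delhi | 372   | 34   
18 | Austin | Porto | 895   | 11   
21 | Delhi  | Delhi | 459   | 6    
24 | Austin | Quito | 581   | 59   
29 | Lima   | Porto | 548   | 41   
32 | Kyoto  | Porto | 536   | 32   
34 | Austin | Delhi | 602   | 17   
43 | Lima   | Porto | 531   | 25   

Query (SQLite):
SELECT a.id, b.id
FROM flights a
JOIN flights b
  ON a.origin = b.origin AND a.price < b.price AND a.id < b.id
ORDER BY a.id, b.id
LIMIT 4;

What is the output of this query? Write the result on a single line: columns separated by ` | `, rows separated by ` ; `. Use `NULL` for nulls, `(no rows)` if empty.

Pairs (a,b) with same origin, a.price < b.price, a.id < b.id.
origin groups: Austin:{12,18,24,34} Delhi:{6,14,21} Kyoto:{2,3,16,32} Lima:{5,29,43}
Ordered by (a.id, b.id); first 4.

2 | 3 ; 5 | 29 ; 5 | 43 ; 12 | 18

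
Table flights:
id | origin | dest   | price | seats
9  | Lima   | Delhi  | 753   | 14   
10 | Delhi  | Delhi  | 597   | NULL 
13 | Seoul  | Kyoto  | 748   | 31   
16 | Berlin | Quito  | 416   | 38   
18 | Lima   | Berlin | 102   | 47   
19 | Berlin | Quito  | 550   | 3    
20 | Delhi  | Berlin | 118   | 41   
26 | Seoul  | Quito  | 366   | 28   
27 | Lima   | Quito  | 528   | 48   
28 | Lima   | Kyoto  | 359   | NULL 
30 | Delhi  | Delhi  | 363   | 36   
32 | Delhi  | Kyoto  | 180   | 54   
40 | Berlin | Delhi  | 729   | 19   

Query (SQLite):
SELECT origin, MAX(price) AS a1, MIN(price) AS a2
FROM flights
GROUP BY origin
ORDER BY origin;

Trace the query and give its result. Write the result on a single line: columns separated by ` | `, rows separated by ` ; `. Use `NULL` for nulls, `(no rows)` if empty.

Berlin | 729 | 416 ; Delhi | 597 | 118 ; Lima | 753 | 102 ; Seoul | 748 | 366

Group flights by origin.
Per group compute: MAX(price), MIN(price).
  Berlin: ids {16, 19, 40} → MAX(price)=729, MIN(price)=416
  Delhi: ids {10, 20, 30, 32} → MAX(price)=597, MIN(price)=118
  Lima: ids {9, 18, 27, 28} → MAX(price)=753, MIN(price)=102
  Seoul: ids {13, 26} → MAX(price)=748, MIN(price)=366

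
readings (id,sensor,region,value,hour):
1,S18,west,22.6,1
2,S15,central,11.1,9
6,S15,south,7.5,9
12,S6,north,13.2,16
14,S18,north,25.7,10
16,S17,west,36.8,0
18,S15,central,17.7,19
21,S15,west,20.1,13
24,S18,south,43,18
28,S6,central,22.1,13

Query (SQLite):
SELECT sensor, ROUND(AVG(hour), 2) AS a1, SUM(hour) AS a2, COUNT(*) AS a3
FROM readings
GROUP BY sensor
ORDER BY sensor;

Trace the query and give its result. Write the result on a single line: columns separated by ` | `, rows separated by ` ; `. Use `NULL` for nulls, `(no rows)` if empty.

S15 | 12.5 | 50 | 4 ; S17 | 0 | 0 | 1 ; S18 | 9.67 | 29 | 3 ; S6 | 14.5 | 29 | 2

Group readings by sensor.
Per group compute: ROUND(AVG(hour), 2), SUM(hour), COUNT(*).
  S15: ids {2, 6, 18, 21} → ROUND(AVG(hour), 2)=12.5, SUM(hour)=50, COUNT(*)=4
  S17: ids {16} → ROUND(AVG(hour), 2)=0, SUM(hour)=0, COUNT(*)=1
  S18: ids {1, 14, 24} → ROUND(AVG(hour), 2)=9.67, SUM(hour)=29, COUNT(*)=3
  S6: ids {12, 28} → ROUND(AVG(hour), 2)=14.5, SUM(hour)=29, COUNT(*)=2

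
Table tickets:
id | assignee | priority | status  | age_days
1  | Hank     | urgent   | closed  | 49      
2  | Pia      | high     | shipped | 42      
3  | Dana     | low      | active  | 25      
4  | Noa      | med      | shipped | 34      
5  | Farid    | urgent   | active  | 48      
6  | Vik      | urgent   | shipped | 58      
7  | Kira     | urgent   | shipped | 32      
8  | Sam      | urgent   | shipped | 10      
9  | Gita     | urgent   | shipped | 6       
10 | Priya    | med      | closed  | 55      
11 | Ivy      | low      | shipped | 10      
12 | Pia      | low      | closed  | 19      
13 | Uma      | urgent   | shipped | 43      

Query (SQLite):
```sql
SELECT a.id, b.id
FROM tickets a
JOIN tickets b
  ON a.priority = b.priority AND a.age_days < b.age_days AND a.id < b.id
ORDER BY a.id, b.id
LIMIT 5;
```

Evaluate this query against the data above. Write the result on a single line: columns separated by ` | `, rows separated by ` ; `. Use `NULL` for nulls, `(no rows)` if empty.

1 | 6 ; 4 | 10 ; 5 | 6 ; 7 | 13 ; 8 | 13

Pairs (a,b) with same priority, a.age_days < b.age_days, a.id < b.id.
priority groups: high:{2} low:{3,11,12} med:{4,10} urgent:{1,5,6,7,8,9,13}
Ordered by (a.id, b.id); first 5.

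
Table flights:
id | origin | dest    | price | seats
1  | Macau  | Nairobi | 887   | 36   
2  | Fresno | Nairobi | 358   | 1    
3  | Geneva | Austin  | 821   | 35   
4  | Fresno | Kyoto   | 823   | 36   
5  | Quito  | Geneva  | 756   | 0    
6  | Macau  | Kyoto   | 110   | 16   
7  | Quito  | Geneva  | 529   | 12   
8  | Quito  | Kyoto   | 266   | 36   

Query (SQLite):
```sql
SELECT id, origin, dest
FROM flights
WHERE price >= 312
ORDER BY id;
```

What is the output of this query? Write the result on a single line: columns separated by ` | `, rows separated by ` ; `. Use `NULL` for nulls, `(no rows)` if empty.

1 | Macau | Nairobi ; 2 | Fresno | Nairobi ; 3 | Geneva | Austin ; 4 | Fresno | Kyoto ; 5 | Quito | Geneva ; 7 | Quito | Geneva

price >= 312: ids {1, 2, 3, 4, 5, 7}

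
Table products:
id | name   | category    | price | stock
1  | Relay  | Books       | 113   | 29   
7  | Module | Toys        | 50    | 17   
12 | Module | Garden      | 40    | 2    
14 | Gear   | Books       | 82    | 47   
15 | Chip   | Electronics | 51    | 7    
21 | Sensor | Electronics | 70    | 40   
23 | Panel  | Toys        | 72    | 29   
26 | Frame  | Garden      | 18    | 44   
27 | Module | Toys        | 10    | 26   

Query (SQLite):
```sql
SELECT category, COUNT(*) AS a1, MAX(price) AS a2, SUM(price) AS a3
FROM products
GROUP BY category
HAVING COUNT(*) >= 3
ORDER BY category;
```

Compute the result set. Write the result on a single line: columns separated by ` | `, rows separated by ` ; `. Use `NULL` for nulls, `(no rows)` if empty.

Toys | 3 | 72 | 132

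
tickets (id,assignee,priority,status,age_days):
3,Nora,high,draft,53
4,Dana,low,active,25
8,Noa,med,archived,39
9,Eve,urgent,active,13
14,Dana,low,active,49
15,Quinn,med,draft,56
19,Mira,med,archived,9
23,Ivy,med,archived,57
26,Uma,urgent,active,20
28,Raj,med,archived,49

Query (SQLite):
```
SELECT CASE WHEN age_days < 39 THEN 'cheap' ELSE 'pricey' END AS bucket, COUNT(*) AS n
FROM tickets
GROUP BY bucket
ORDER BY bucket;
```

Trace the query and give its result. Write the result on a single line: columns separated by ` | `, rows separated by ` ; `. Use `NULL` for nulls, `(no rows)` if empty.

cheap | 4 ; pricey | 6

Bucket rows by age_days < 39 → 'cheap' else 'pricey'; count each bucket.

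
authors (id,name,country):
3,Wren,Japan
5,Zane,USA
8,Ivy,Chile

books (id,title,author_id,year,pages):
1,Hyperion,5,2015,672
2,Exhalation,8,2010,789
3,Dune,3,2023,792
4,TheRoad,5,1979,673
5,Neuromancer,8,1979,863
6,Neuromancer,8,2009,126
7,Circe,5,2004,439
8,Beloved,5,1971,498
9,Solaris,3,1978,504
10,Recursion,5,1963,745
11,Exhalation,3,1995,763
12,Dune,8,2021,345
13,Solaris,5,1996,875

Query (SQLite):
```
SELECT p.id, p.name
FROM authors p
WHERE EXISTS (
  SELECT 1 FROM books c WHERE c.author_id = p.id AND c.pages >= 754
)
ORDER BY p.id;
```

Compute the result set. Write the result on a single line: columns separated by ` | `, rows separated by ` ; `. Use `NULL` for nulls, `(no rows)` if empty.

For each authors row, check whether any books with matching author_id has pages >= 754.
Keep rows where that is true.

3 | Wren ; 5 | Zane ; 8 | Ivy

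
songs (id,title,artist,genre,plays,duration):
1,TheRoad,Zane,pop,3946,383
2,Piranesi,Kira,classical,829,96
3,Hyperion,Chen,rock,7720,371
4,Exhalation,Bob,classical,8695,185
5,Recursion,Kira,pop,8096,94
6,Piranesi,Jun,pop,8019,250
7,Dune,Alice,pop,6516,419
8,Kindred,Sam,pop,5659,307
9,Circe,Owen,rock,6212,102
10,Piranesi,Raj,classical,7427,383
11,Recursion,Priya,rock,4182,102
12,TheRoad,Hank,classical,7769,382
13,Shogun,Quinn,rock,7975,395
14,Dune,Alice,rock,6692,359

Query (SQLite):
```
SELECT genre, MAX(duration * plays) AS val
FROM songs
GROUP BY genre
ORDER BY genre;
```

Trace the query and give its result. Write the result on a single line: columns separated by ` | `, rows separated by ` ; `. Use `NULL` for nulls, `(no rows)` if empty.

For each row compute duration * plays.
Group by genre; take MAX of the expression per group.
  classical: ids {2, 4, 10, 12} → MAX(duration * plays)=2967758
  pop: ids {1, 5, 6, 7, 8} → MAX(duration * plays)=2730204
  rock: ids {3, 9, 11, 13, 14} → MAX(duration * plays)=3150125

classical | 2967758 ; pop | 2730204 ; rock | 3150125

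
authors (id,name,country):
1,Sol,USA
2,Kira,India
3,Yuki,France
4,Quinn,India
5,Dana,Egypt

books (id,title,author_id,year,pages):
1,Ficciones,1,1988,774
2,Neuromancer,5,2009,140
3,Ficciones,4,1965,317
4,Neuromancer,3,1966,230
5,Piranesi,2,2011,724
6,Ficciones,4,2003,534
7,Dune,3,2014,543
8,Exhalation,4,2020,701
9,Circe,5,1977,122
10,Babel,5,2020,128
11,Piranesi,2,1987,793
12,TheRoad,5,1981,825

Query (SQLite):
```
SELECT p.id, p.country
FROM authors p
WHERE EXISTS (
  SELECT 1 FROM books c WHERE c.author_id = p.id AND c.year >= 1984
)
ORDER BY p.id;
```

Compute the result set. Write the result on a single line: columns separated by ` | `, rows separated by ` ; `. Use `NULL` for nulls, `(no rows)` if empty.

For each authors row, check whether any books with matching author_id has year >= 1984.
Keep rows where that is true.

1 | USA ; 2 | India ; 3 | France ; 4 | India ; 5 | Egypt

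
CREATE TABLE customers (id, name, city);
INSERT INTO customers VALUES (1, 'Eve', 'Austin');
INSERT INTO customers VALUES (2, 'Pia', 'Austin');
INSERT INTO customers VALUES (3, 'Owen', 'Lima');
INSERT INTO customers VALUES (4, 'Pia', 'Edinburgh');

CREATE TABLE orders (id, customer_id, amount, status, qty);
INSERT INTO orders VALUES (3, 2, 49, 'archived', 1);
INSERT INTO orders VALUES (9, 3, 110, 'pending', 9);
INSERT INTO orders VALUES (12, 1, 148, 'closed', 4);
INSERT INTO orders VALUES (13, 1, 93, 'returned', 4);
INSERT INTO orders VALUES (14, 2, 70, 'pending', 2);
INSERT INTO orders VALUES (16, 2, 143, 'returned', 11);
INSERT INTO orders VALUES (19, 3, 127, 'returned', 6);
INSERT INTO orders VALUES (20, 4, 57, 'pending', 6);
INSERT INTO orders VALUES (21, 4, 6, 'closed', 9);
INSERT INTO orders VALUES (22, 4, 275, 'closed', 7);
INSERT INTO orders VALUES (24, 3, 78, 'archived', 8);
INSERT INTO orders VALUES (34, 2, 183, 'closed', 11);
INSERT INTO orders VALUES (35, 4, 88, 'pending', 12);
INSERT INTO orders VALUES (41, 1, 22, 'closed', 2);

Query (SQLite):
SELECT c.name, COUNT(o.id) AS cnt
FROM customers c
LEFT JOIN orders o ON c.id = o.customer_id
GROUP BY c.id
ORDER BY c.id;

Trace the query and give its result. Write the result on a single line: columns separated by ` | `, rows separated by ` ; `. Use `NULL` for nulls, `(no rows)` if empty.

Eve | 3 ; Pia | 4 ; Owen | 3 ; Pia | 4

LEFT JOIN keeps every customers row; unmatched ones get NULL for orders columns.
Group by customers.id and compute COUNT(o.id). COUNT(col) of an all-NULL group is 0.
  1: ids {12, 13, 41} → COUNT(o.id)=3
  2: ids {3, 14, 16, 34} → COUNT(o.id)=4
  3: ids {9, 19, 24} → COUNT(o.id)=3
  4: ids {20, 21, 22, 35} → COUNT(o.id)=4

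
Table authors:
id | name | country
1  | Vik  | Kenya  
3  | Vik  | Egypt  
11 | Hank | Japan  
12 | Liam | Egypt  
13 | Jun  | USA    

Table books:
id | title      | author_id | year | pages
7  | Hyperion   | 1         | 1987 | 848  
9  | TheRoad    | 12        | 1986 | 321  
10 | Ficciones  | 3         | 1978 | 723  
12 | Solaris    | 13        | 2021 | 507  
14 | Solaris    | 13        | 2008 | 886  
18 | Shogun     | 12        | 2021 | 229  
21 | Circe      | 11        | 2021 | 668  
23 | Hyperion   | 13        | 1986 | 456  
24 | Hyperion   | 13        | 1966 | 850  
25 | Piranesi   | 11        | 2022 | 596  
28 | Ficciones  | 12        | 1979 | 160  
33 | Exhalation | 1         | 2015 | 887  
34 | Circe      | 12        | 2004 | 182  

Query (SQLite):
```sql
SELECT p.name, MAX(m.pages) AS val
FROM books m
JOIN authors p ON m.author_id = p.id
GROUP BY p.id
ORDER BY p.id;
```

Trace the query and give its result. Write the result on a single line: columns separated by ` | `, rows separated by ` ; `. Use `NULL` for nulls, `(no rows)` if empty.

Vik | 887 ; Vik | 723 ; Hank | 668 ; Liam | 321 ; Jun | 886

Join each books row to its authors via author_id.
Group joined rows by authors.id; compute MAX(m.pages) per group.
  1: ids {7, 33} → MAX(m.pages)=887
  3: ids {10} → MAX(m.pages)=723
  11: ids {21, 25} → MAX(m.pages)=668
  12: ids {9, 18, 28, 34} → MAX(m.pages)=321
  13: ids {12, 14, 23, 24} → MAX(m.pages)=886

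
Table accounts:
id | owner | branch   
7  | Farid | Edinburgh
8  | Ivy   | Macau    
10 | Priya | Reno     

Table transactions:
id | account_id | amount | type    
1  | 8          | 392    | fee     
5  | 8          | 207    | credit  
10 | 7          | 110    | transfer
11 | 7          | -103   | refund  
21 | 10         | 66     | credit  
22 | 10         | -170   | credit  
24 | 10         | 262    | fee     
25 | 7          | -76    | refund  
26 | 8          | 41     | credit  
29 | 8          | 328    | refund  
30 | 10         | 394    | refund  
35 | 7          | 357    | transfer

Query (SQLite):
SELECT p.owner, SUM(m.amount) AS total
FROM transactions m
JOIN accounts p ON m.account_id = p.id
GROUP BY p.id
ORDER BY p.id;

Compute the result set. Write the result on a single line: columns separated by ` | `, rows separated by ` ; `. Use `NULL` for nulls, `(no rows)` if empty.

Join each transactions row to its accounts via account_id.
Group joined rows by accounts.id; compute SUM(m.amount) per group.
  7: ids {10, 11, 25, 35} → SUM(m.amount)=288
  8: ids {1, 5, 26, 29} → SUM(m.amount)=968
  10: ids {21, 22, 24, 30} → SUM(m.amount)=552

Farid | 288 ; Ivy | 968 ; Priya | 552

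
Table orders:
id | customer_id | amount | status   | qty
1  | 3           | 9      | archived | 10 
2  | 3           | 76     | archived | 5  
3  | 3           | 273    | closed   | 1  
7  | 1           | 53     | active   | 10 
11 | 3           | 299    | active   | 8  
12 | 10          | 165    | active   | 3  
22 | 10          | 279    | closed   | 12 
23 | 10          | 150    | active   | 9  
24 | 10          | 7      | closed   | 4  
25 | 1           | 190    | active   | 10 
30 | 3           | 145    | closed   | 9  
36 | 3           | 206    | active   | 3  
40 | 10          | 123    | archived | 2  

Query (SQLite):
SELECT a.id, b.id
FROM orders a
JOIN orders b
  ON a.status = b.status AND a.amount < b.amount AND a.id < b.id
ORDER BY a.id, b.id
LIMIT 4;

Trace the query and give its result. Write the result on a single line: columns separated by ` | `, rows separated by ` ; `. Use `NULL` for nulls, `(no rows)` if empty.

1 | 2 ; 1 | 40 ; 2 | 40 ; 3 | 22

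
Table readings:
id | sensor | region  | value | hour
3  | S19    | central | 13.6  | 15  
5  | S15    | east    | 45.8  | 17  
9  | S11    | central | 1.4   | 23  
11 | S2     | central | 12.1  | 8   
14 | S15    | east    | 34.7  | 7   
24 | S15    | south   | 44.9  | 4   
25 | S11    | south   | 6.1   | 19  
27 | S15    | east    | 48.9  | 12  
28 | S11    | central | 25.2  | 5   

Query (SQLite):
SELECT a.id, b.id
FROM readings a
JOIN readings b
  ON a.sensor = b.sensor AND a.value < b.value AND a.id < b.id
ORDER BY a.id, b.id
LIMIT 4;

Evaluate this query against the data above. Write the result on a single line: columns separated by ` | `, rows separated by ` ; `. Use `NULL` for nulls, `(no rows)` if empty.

5 | 27 ; 9 | 25 ; 9 | 28 ; 14 | 24

Pairs (a,b) with same sensor, a.value < b.value, a.id < b.id.
sensor groups: S11:{9,25,28} S15:{5,14,24,27} S19:{3} S2:{11}
Ordered by (a.id, b.id); first 4.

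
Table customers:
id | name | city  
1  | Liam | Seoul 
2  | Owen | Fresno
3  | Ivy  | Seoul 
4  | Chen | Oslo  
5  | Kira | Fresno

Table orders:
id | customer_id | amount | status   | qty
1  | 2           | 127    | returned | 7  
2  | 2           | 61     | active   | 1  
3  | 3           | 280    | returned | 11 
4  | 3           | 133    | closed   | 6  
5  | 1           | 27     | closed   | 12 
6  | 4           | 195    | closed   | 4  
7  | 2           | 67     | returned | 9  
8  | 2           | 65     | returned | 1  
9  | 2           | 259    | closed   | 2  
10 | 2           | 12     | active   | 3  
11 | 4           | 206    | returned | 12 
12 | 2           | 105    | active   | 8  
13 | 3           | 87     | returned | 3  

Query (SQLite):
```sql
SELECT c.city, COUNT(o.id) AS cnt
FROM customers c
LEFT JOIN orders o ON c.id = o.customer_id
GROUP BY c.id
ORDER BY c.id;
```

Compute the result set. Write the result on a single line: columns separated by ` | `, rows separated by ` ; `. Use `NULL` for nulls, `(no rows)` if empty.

LEFT JOIN keeps every customers row; unmatched ones get NULL for orders columns.
Group by customers.id and compute COUNT(o.id). COUNT(col) of an all-NULL group is 0.
  1: ids {5} → COUNT(o.id)=1
  2: ids {1, 2, 7, 8, 9, 10, 12} → COUNT(o.id)=7
  3: ids {3, 4, 13} → COUNT(o.id)=3
  4: ids {6, 11} → COUNT(o.id)=2
  5: ids {—} → COUNT(o.id)=0

Seoul | 1 ; Fresno | 7 ; Seoul | 3 ; Oslo | 2 ; Fresno | 0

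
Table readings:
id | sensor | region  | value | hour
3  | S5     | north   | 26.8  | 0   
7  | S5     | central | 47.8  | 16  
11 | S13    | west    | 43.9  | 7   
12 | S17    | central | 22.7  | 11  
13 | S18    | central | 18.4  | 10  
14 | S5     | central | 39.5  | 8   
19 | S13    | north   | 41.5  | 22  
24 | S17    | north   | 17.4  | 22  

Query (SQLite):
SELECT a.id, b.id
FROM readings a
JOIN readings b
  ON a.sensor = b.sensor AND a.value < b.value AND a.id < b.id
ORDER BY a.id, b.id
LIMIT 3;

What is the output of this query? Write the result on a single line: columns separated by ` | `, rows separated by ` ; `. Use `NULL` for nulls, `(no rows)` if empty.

3 | 7 ; 3 | 14

Pairs (a,b) with same sensor, a.value < b.value, a.id < b.id.
sensor groups: S13:{11,19} S17:{12,24} S18:{13} S5:{3,7,14}
Ordered by (a.id, b.id); first 3.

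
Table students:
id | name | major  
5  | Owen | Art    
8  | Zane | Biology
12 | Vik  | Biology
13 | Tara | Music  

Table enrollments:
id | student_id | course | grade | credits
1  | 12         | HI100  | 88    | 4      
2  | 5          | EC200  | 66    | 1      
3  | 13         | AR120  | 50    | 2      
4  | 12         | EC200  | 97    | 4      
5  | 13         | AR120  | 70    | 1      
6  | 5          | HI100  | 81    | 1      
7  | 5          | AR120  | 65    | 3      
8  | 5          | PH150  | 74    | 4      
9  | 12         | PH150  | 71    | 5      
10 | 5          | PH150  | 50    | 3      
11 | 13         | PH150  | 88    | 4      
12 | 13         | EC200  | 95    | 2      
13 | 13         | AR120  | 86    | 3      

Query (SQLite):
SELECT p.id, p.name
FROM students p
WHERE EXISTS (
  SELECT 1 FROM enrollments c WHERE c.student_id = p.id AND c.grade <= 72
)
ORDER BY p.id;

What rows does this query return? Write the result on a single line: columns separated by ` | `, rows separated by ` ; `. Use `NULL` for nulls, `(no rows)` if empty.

For each students row, check whether any enrollments with matching student_id has grade <= 72.
Keep rows where that is true.

5 | Owen ; 12 | Vik ; 13 | Tara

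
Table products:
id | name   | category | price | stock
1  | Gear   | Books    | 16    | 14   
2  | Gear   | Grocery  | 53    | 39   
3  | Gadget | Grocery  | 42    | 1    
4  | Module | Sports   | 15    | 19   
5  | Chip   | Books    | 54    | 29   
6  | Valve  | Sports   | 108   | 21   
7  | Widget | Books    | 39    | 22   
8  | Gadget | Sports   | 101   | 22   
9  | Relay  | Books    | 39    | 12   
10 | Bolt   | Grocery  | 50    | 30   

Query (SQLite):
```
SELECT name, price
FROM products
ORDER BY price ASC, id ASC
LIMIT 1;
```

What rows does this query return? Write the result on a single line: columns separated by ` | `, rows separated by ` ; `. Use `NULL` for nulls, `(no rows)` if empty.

Module | 15

Sort by price asc, tiebreak id asc: (15, id=4), (16, id=1), (39, id=7), (39, id=9) …. Take first 1.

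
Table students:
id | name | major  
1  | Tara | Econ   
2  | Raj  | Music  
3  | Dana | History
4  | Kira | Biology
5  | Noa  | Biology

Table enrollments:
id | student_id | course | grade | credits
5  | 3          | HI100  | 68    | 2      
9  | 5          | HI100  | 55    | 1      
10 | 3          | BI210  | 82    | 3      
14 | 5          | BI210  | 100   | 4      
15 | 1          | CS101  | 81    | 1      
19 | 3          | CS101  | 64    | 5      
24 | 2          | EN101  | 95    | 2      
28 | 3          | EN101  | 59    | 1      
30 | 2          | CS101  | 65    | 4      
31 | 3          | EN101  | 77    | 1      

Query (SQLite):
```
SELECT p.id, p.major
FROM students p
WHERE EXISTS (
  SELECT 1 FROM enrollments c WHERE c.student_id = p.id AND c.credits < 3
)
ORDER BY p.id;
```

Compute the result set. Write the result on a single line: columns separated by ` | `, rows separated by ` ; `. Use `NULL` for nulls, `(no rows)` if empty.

1 | Econ ; 2 | Music ; 3 | History ; 5 | Biology

For each students row, check whether any enrollments with matching student_id has credits < 3.
Keep rows where that is true.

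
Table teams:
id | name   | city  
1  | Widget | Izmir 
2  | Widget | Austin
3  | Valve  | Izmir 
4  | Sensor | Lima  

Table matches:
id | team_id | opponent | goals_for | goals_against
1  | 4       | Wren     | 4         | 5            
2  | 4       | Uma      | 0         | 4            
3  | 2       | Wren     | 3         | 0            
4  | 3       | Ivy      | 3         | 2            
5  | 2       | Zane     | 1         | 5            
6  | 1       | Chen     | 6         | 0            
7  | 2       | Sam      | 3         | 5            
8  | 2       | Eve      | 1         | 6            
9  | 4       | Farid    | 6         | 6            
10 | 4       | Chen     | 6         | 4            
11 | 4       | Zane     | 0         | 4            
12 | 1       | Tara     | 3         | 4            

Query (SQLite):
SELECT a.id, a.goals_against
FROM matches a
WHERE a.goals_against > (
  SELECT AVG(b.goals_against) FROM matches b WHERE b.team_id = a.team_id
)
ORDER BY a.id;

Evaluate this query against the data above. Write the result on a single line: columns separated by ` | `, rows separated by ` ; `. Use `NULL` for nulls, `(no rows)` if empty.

1 | 5 ; 5 | 5 ; 7 | 5 ; 8 | 6 ; 9 | 6 ; 12 | 4

For each matches row a, compute AVG(goals_against) over rows sharing a.team_id.
Keep row a if a.goals_against > that per-group AVG.
  team_id=1: AVG(goals_against) = 2.0
  team_id=2: AVG(goals_against) = 4.0
  team_id=3: AVG(goals_against) = 2.0
  team_id=4: AVG(goals_against) = 4.6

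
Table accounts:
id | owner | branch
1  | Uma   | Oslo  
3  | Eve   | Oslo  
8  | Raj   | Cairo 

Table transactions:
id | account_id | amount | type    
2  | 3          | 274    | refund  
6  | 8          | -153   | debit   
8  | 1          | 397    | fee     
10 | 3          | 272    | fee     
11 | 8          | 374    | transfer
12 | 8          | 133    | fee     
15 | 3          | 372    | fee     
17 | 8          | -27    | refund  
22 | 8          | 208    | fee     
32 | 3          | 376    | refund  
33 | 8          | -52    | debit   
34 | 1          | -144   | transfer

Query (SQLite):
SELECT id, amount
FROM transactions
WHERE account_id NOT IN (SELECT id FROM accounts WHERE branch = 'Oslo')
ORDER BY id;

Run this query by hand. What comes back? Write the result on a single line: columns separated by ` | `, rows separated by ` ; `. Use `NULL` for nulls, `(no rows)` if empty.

6 | -153 ; 11 | 374 ; 12 | 133 ; 17 | -27 ; 22 | 208 ; 33 | -52

Inner query: accounts.id where branch = 'Oslo'.
Outer: keep transactions rows whose account_id is not in that set.
Inner query → {1, 3}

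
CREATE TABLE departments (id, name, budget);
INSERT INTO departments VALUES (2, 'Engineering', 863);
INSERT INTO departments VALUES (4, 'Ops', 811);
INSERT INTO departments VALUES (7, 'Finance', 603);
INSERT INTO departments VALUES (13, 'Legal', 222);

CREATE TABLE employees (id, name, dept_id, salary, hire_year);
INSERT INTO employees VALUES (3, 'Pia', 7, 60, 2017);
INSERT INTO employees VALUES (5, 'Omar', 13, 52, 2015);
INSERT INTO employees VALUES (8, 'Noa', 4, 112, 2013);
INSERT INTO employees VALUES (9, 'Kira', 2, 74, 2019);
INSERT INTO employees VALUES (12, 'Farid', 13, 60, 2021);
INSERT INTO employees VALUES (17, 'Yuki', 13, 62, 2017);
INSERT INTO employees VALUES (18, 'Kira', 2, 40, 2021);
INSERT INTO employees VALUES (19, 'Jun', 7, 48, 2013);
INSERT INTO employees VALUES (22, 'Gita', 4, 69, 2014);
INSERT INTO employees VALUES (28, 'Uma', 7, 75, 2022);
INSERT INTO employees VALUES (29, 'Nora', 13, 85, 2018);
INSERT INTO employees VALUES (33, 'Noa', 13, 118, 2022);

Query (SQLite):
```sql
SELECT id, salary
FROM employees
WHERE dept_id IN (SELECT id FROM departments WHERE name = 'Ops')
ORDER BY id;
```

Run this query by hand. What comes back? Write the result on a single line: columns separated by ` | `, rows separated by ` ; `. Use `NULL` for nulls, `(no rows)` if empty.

Inner query: departments.id where name = 'Ops'.
Outer: keep employees rows whose dept_id is in that set.
Inner query → {4}

8 | 112 ; 22 | 69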